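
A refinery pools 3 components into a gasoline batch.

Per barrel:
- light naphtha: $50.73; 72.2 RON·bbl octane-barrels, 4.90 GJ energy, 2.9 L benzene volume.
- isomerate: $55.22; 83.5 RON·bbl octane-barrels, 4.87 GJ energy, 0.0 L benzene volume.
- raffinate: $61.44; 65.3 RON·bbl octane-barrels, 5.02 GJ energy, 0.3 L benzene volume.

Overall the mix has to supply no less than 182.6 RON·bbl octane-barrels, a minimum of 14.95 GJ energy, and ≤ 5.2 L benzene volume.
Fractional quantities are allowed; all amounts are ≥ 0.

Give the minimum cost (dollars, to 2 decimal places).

$160.85

Set it up as a linear program. Let x1 = barrels of light naphtha, x2 = barrels of isomerate, x3 = barrels of raffinate.
min 50.73x1 + 55.22x2 + 61.44x3 with:
  72.2x1 + 83.5x2 + 65.3x3 ≥ 182.6   (octane-barrels)
  4.9x1 + 4.87x2 + 5.02x3 ≥ 14.95   (energy)
  2.9x1 + 0.3x3 ≤ 5.2   (benzene volume)
  x1, x2, x3 ≥ 0.
The optimal basis is {light naphtha, isomerate}; raffinate drops out. There the energy and benzene volume constraints are tight.
Solving gives x1 = 1.7931, x2 = 1.26567.
Total cost: 50.73·1.7931 + 55.22·1.26567 = 160.8543.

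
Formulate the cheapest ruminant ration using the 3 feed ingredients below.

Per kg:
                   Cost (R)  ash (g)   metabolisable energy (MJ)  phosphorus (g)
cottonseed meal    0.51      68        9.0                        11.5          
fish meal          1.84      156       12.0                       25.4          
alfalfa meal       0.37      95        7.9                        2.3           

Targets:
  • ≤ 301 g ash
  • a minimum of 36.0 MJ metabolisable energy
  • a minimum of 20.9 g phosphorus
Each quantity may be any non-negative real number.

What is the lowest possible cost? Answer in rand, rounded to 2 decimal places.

Let x1 = kg of cottonseed meal, x2 = kg of fish meal, x3 = kg of alfalfa meal.
Minimize 0.51x1 + 1.84x2 + 0.37x3 subject to:
  68x1 + 156x2 + 95x3 ≤ 301   (ash)
  9x1 + 12x2 + 7.9x3 ≥ 36   (metabolisable energy)
  11.5x1 + 25.4x2 + 2.3x3 ≥ 20.9   (phosphorus)
  x1, x2, x3 ≥ 0.
At the optimum only cottonseed meal, alfalfa meal are positive (fish meal = 0). There the ash and metabolisable energy constraints are tight.
So cottonseed meal = 3.279 kg, alfalfa meal = 0.8213 kg.
Cost = 0.51·3.279 + 0.37·0.8213 = 1.9762.

R1.98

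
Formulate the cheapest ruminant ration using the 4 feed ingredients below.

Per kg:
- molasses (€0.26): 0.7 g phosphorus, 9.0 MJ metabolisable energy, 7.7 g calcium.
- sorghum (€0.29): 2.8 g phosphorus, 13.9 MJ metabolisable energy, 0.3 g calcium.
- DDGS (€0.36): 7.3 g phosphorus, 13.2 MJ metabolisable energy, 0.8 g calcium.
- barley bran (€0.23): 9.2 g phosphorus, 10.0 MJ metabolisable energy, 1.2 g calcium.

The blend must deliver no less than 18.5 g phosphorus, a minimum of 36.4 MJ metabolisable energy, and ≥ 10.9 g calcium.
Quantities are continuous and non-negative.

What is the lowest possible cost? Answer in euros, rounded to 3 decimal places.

€0.877

Treat it as an LP. Let x1 = kg of molasses, x2 = kg of sorghum, x3 = kg of DDGS, x4 = kg of barley bran.
Minimise 0.26x1 + 0.29x2 + 0.36x3 + 0.23x4 s.t.:
  0.7x1 + 2.8x2 + 7.3x3 + 9.2x4 ≥ 18.5   (phosphorus)
  9x1 + 13.9x2 + 13.2x3 + 10x4 ≥ 36.4   (metabolisable energy)
  7.7x1 + 0.3x2 + 0.8x3 + 1.2x4 ≥ 10.9   (calcium)
  x1, x2, x3, x4 ≥ 0.
The minimum-cost mix takes nothing from DDGS — only molasses, sorghum, barley bran. Binding constraints: phosphorus, metabolisable energy, calcium.
So molasses = 1.121 kg, sorghum = 0.6499 kg, barley bran = 1.728 kg.
Hence cost = 0.26·1.121 + 0.29·0.6499 + 0.23·1.728 = €0.87737.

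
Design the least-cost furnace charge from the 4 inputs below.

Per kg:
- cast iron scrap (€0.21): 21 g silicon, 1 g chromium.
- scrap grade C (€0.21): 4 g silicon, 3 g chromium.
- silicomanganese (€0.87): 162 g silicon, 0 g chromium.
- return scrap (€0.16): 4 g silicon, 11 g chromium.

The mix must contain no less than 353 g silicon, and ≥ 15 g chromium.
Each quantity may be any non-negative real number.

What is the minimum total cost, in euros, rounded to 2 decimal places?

Let x1 = kg of cast iron scrap, x2 = kg of scrap grade C, x3 = kg of silicomanganese, x4 = kg of return scrap.
Minimize 0.21x1 + 0.21x2 + 0.87x3 + 0.16x4 with:
  21x1 + 4x2 + 162x3 + 4x4 ≥ 353   (silicon)
  1x1 + 3x2 + 11x4 ≥ 15   (chromium)
  x1, x2, x3, x4 ≥ 0.
The minimum-cost mix takes nothing from cast iron scrap, scrap grade C — only silicomanganese, return scrap. There the silicon and chromium constraints are tight.
That vertex is x3 = 2.145, x4 = 1.364.
Hence cost = 0.87·2.145 + 0.16·1.364 = €2.0844.

€2.08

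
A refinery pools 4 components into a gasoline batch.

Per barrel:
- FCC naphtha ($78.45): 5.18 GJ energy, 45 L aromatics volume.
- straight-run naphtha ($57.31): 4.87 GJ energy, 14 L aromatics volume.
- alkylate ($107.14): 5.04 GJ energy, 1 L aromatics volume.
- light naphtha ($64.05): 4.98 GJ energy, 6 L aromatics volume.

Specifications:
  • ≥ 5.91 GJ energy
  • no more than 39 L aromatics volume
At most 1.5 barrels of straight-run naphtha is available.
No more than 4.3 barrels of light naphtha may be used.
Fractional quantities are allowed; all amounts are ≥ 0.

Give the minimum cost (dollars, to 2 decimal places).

$69.55

Set it up as a linear program. Let x1 = barrels of FCC naphtha, x2 = barrels of straight-run naphtha, x3 = barrels of alkylate, x4 = barrels of light naphtha.
Minimise 78.45x1 + 57.31x2 + 107.14x3 + 64.05x4 with:
  5.18x1 + 4.87x2 + 5.04x3 + 4.98x4 ≥ 5.91   (energy)
  45x1 + 14x2 + 1x3 + 6x4 ≤ 39   (aromatics volume)
  x2 ≤ 1.5
  x4 ≤ 4.3
  x1, x2, x3, x4 ≥ 0.
The minimum-cost mix takes nothing from FCC naphtha, alkylate, light naphtha — only straight-run naphtha. There the energy constraint is tight.
That vertex is x2 = 1.2136.
Cost = 57.31·1.2136 = 69.5514.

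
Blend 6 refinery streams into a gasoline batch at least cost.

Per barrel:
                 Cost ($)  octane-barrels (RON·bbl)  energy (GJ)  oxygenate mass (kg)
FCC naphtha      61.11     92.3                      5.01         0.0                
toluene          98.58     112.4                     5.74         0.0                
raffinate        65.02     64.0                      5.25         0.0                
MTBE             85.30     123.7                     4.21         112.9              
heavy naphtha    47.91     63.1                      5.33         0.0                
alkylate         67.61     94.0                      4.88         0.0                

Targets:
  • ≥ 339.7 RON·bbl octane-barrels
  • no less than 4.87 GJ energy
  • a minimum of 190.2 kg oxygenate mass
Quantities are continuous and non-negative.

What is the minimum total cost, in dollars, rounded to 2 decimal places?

Set it up as a linear program. Let x1 = barrels of FCC naphtha, x2 = barrels of toluene, x3 = barrels of raffinate, x4 = barrels of MTBE, x5 = barrels of heavy naphtha, x6 = barrels of alkylate.
Minimise 61.11x1 + 98.58x2 + 65.02x3 + 85.3x4 + 47.91x5 + 67.61x6 with:
  92.3x1 + 112.4x2 + 64x3 + 123.7x4 + 63.1x5 + 94x6 ≥ 339.7   (octane-barrels)
  5.01x1 + 5.74x2 + 5.25x3 + 4.21x4 + 5.33x5 + 4.88x6 ≥ 4.87   (energy)
  112.9x4 ≥ 190.2   (oxygenate mass)
  x1, x2, x3, x4, x5, x6 ≥ 0.
At the optimum only FCC naphtha, MTBE are positive (toluene, raffinate, heavy naphtha, alkylate = 0). Binding constraints: octane-barrels and oxygenate mass.
That vertex is x1 = 1.4226, x4 = 1.6847.
Total cost: 61.11·1.4226 + 85.3·1.6847 = 230.6400.

$230.64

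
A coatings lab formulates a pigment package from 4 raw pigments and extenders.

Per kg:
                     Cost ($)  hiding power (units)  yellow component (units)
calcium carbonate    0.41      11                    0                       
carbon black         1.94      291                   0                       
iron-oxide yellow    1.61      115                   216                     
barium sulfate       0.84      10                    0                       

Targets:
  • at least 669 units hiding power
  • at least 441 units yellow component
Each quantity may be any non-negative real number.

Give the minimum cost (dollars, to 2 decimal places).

$6.18

This is a linear program. Let x1 = kg of calcium carbonate, x2 = kg of carbon black, x3 = kg of iron-oxide yellow, x4 = kg of barium sulfate.
Minimize 0.41x1 + 1.94x2 + 1.61x3 + 0.84x4 with:
  11x1 + 291x2 + 115x3 + 10x4 ≥ 669   (hiding power)
  216x3 ≥ 441   (yellow component)
  x1, x2, x3, x4 ≥ 0.
The optimal basis is {carbon black, iron-oxide yellow}; calcium carbonate, barium sulfate drop out. The hiding power and yellow component requirements are met with equality.
Solving gives x2 = 1.492, x3 = 2.042.
Cost = 1.94·1.492 + 1.61·2.042 = 6.1821.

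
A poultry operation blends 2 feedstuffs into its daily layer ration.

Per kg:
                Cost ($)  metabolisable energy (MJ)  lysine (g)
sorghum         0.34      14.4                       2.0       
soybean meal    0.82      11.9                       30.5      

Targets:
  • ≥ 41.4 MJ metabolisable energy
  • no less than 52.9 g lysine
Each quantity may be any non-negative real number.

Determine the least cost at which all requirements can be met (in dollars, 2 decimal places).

$1.86

Set it up as a linear program. Let x1 = kg of sorghum, x2 = kg of soybean meal.
Minimize 0.34x1 + 0.82x2 s.t.:
  14.4x1 + 11.9x2 ≥ 41.4   (metabolisable energy)
  2x1 + 30.5x2 ≥ 52.9   (lysine)
  x1, x2 ≥ 0.
Both inputs are positive at the optimum. There the metabolisable energy and lysine constraints are tight.
Optimal quantities: sorghum = 1.524 kg, soybean meal = 1.634 kg.
Total cost: 0.34·1.524 + 0.82·1.634 = 1.8580.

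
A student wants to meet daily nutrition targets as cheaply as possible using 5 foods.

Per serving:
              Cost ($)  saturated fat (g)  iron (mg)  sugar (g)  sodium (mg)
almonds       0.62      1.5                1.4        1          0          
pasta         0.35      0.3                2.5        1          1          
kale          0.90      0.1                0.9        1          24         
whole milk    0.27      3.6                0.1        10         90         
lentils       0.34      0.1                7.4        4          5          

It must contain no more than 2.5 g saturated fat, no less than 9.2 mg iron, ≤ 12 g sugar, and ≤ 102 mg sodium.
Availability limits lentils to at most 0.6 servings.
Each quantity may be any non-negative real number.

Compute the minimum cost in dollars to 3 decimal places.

This is a linear program. Let x1 = servings of almonds, x2 = servings of pasta, x3 = servings of kale, x4 = servings of whole milk, x5 = servings of lentils.
min 0.62x1 + 0.35x2 + 0.9x3 + 0.27x4 + 0.34x5 subject to:
  1.5x1 + 0.3x2 + 0.1x3 + 3.6x4 + 0.1x5 ≤ 2.5   (saturated fat)
  1.4x1 + 2.5x2 + 0.9x3 + 0.1x4 + 7.4x5 ≥ 9.2   (iron)
  1x1 + 1x2 + 1x3 + 10x4 + 4x5 ≤ 12   (sugar)
  1x2 + 24x3 + 90x4 + 5x5 ≤ 102   (sodium)
  x5 ≤ 0.6
  x1, x2, x3, x4, x5 ≥ 0.
The optimal basis is {pasta, lentils}; almonds, kale, whole milk drop out. The iron and the lentils cap requirements are met with equality.
Optimal quantities: pasta = 1.904 servings, lentils = 0.6 servings.
Objective = 0.35·1.904 + 0.34·0.6 = 0.87040.

$0.870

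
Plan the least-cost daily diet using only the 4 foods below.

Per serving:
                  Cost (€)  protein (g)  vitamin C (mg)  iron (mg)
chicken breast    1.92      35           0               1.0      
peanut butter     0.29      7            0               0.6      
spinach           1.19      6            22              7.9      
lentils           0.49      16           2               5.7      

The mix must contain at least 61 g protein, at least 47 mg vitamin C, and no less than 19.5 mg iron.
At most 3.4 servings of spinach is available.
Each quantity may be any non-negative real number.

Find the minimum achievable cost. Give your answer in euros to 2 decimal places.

Treat it as an LP. Let x1 = servings of chicken breast, x2 = servings of peanut butter, x3 = servings of spinach, x4 = servings of lentils.
Minimize 1.92x1 + 0.29x2 + 1.19x3 + 0.49x4 with:
  35x1 + 7x2 + 6x3 + 16x4 ≥ 61   (protein)
  22x3 + 2x4 ≥ 47   (vitamin C)
  1x1 + 0.6x2 + 7.9x3 + 5.7x4 ≥ 19.5   (iron)
  x3 ≤ 3.4
  x1, x2, x3, x4 ≥ 0.
The minimum-cost mix takes nothing from chicken breast, peanut butter — only spinach, lentils. Binding constraints: protein and vitamin C.
Optimal quantities: spinach = 1.853 servings, lentils = 3.118 servings.
Cost = 1.19·1.853 + 0.49·3.118 = 3.7329.

€3.73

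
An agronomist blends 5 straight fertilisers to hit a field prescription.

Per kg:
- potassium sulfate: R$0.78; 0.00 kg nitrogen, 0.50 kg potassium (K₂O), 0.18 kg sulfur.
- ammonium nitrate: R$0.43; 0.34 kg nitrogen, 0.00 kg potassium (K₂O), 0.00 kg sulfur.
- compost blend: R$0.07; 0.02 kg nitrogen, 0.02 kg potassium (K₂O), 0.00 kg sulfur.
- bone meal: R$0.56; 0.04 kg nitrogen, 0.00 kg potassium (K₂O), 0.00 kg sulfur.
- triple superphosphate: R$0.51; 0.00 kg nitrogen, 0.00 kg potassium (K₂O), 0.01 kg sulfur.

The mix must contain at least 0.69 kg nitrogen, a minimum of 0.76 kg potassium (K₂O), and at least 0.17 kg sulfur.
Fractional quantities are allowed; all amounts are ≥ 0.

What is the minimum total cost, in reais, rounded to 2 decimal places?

R$2.06

Let x1 = kg of potassium sulfate, x2 = kg of ammonium nitrate, x3 = kg of compost blend, x4 = kg of bone meal, x5 = kg of triple superphosphate.
Minimize 0.78x1 + 0.43x2 + 0.07x3 + 0.56x4 + 0.51x5 s.t.:
  0.34x2 + 0.02x3 + 0.04x4 ≥ 0.69   (nitrogen)
  0.5x1 + 0.02x3 ≥ 0.76   (potassium (K₂O))
  0.18x1 + 0.01x5 ≥ 0.17   (sulfur)
  x1, x2, x3, x4, x5 ≥ 0.
The minimum-cost mix takes nothing from compost blend, bone meal, triple superphosphate — only potassium sulfate, ammonium nitrate. The nitrogen and potassium (K₂O) requirements are met with equality.
Optimal quantities: potassium sulfate = 1.52 kg, ammonium nitrate = 2.029 kg.
Objective = 0.78·1.52 + 0.43·2.029 = 2.0581.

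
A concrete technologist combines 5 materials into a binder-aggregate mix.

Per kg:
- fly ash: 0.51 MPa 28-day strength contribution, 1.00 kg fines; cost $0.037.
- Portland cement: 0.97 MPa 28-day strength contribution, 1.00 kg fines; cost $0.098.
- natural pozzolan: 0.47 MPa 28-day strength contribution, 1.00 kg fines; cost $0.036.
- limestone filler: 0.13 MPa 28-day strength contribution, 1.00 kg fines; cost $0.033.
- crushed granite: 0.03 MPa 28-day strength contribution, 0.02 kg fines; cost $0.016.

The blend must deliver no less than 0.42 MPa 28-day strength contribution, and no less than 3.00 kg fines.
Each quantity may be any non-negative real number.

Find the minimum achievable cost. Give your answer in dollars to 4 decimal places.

$0.0993

Let x1 = kg of fly ash, x2 = kg of Portland cement, x3 = kg of natural pozzolan, x4 = kg of limestone filler, x5 = kg of crushed granite.
Minimise 0.037x1 + 0.098x2 + 0.036x3 + 0.033x4 + 0.016x5 s.t.:
  0.51x1 + 0.97x2 + 0.47x3 + 0.13x4 + 0.03x5 ≥ 0.42   (28-day strength contribution)
  1x1 + 1x2 + 1x3 + 1x4 + 0.02x5 ≥ 3   (fines)
  x1, x2, x3, x4, x5 ≥ 0.
The optimal basis is {natural pozzolan, limestone filler}; fly ash, Portland cement, crushed granite drop out. There the 28-day strength contribution and fines constraints are tight.
So natural pozzolan = 0.08824 kg, limestone filler = 2.912 kg.
Cost = 0.036·0.08824 + 0.033·2.912 = 0.099273.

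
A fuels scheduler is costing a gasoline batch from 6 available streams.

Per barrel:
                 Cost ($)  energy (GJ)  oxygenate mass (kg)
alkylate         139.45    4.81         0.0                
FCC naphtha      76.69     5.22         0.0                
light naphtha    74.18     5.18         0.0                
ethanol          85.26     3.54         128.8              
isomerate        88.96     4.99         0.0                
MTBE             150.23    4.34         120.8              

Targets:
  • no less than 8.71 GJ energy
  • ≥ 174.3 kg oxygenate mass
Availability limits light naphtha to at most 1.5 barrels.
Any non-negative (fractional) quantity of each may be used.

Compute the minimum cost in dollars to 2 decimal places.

Let x1 = barrels of alkylate, x2 = barrels of FCC naphtha, x3 = barrels of light naphtha, x4 = barrels of ethanol, x5 = barrels of isomerate, x6 = barrels of MTBE.
Minimise 139.45x1 + 76.69x2 + 74.18x3 + 85.26x4 + 88.96x5 + 150.23x6 s.t.:
  4.81x1 + 5.22x2 + 5.18x3 + 3.54x4 + 4.99x5 + 4.34x6 ≥ 8.71   (energy)
  128.8x4 + 120.8x6 ≥ 174.3   (oxygenate mass)
  x3 ≤ 1.5
  x1, x2, x3, x4, x5, x6 ≥ 0.
At the optimum only light naphtha, ethanol are positive (alkylate, FCC naphtha, isomerate, MTBE = 0). The energy and oxygenate mass requirements are met with equality.
That vertex is x3 = 0.75665, x4 = 1.3533.
Cost = 74.18·0.75665 + 85.26·1.3533 = 171.5107.

$171.51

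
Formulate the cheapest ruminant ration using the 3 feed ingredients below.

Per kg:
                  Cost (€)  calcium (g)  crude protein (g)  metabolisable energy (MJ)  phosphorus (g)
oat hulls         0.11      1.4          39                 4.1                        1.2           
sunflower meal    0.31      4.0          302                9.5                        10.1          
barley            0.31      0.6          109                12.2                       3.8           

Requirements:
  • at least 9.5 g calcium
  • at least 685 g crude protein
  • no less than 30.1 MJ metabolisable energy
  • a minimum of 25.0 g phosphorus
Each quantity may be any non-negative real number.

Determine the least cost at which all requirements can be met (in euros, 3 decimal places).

€0.916

Set it up as a linear program. Let x1 = kg of oat hulls, x2 = kg of sunflower meal, x3 = kg of barley.
Minimise 0.11x1 + 0.31x2 + 0.31x3 with:
  1.4x1 + 4x2 + 0.6x3 ≥ 9.5   (calcium)
  39x1 + 302x2 + 109x3 ≥ 685   (crude protein)
  4.1x1 + 9.5x2 + 12.2x3 ≥ 30.1   (metabolisable energy)
  1.2x1 + 10.1x2 + 3.8x3 ≥ 25   (phosphorus)
  x1, x2, x3 ≥ 0.
All 3 inputs are positive at the optimum. The calcium, metabolisable energy, phosphorus requirements are met with equality.
Optimal quantities: oat hulls = 0.23444 kg, sunflower meal = 2.1905 kg, barley = 0.68267 kg.
Hence cost = 0.11·0.23444 + 0.31·2.1905 + 0.31·0.68267 = €0.91647.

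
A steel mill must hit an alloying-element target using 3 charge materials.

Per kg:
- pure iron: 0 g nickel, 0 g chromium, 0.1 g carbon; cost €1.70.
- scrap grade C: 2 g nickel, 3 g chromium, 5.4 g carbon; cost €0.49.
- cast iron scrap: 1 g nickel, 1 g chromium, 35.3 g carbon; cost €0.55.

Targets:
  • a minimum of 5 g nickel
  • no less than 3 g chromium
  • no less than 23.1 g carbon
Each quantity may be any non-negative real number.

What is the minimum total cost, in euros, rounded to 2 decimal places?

€1.31

Let x1 = kg of pure iron, x2 = kg of scrap grade C, x3 = kg of cast iron scrap.
Minimize 1.7x1 + 0.49x2 + 0.55x3 with:
  2x2 + 1x3 ≥ 5   (nickel)
  3x2 + 1x3 ≥ 3   (chromium)
  0.1x1 + 5.4x2 + 35.3x3 ≥ 23.1   (carbon)
  x1, x2, x3 ≥ 0.
The optimal basis is {scrap grade C, cast iron scrap}; pure iron drops out. There the nickel and carbon constraints are tight.
Optimal quantities: scrap grade C = 2.353 kg, cast iron scrap = 0.2945 kg.
Cost = 0.49·2.353 + 0.55·0.2945 = 1.3149.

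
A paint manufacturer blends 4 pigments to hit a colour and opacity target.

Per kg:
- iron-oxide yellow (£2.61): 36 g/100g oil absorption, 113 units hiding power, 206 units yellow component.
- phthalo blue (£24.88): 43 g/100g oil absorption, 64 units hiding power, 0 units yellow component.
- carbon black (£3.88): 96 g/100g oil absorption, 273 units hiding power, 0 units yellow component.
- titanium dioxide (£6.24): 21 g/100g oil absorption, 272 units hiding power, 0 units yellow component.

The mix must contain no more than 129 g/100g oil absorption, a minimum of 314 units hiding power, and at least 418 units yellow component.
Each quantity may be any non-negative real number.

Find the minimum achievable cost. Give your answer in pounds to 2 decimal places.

£6.50

Let x1 = kg of iron-oxide yellow, x2 = kg of phthalo blue, x3 = kg of carbon black, x4 = kg of titanium dioxide.
Minimize 2.61x1 + 24.88x2 + 3.88x3 + 6.24x4 s.t.:
  36x1 + 43x2 + 96x3 + 21x4 ≤ 129   (oil absorption)
  113x1 + 64x2 + 273x3 + 272x4 ≥ 314   (hiding power)
  206x1 ≥ 418   (yellow component)
  x1, x2, x3, x4 ≥ 0.
At the optimum only iron-oxide yellow, carbon black are positive (phthalo blue, titanium dioxide = 0). Binding constraints: hiding power and yellow component.
Optimal quantities: iron-oxide yellow = 2.029 kg, carbon black = 0.3103 kg.
Hence cost = 2.61·2.029 + 3.88·0.3103 = £6.4997.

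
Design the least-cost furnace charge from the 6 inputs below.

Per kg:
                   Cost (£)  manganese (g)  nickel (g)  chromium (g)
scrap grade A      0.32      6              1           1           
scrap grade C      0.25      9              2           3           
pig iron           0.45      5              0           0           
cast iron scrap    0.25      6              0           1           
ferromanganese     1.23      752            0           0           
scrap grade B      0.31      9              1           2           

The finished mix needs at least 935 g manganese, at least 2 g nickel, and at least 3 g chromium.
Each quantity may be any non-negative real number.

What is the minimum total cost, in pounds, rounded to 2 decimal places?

Set it up as a linear program. Let x1 = kg of scrap grade A, x2 = kg of scrap grade C, x3 = kg of pig iron, x4 = kg of cast iron scrap, x5 = kg of ferromanganese, x6 = kg of scrap grade B.
min 0.32x1 + 0.25x2 + 0.45x3 + 0.25x4 + 1.23x5 + 0.31x6 with:
  6x1 + 9x2 + 5x3 + 6x4 + 752x5 + 9x6 ≥ 935   (manganese)
  1x1 + 2x2 + 1x6 ≥ 2   (nickel)
  1x1 + 3x2 + 1x4 + 2x6 ≥ 3   (chromium)
  x1, x2, x3, x4, x5, x6 ≥ 0.
The optimal basis is {scrap grade C, ferromanganese}; scrap grade A, pig iron, cast iron scrap, scrap grade B drop out. There the manganese, nickel, chromium constraints are tight.
That vertex is x2 = 1, x5 = 1.231.
Objective = 0.25·1 + 1.23·1.231 = 1.7641.

£1.76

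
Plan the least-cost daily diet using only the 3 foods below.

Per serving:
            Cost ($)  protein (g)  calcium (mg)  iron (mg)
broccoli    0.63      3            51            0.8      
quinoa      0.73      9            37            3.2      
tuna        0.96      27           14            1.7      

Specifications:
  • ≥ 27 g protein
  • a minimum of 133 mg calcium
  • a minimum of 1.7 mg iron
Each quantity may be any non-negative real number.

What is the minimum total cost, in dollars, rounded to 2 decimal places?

$2.22

Let x1 = servings of broccoli, x2 = servings of quinoa, x3 = servings of tuna.
Minimise 0.63x1 + 0.73x2 + 0.96x3 s.t.:
  3x1 + 9x2 + 27x3 ≥ 27   (protein)
  51x1 + 37x2 + 14x3 ≥ 133   (calcium)
  0.8x1 + 3.2x2 + 1.7x3 ≥ 1.7   (iron)
  x1, x2, x3 ≥ 0.
The minimum-cost mix takes nothing from quinoa — only broccoli, tuna. There the protein and calcium constraints are tight.
That vertex is x1 = 2.407, x3 = 0.7326.
Cost = 0.63·2.407 + 0.96·0.7326 = 2.2197.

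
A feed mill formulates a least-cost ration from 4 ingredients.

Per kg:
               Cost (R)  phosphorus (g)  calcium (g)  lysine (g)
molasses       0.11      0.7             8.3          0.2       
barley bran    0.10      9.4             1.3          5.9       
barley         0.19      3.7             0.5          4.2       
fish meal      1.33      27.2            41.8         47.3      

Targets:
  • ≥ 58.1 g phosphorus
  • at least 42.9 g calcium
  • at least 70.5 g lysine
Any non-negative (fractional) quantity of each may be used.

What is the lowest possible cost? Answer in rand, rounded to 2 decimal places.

R1.55

This is a linear program. Let x1 = kg of molasses, x2 = kg of barley bran, x3 = kg of barley, x4 = kg of fish meal.
Minimise 0.11x1 + 0.1x2 + 0.19x3 + 1.33x4 subject to:
  0.7x1 + 9.4x2 + 3.7x3 + 27.2x4 ≥ 58.1   (phosphorus)
  8.3x1 + 1.3x2 + 0.5x3 + 41.8x4 ≥ 42.9   (calcium)
  0.2x1 + 5.9x2 + 4.2x3 + 47.3x4 ≥ 70.5   (lysine)
  x1, x2, x3, x4 ≥ 0.
The minimum-cost mix takes nothing from barley, fish meal — only molasses, barley bran. There the calcium and lysine constraints are tight.
Optimal quantities: molasses = 3.315 kg, barley bran = 11.84 kg.
Objective = 0.11·3.315 + 0.1·11.84 = 1.5487.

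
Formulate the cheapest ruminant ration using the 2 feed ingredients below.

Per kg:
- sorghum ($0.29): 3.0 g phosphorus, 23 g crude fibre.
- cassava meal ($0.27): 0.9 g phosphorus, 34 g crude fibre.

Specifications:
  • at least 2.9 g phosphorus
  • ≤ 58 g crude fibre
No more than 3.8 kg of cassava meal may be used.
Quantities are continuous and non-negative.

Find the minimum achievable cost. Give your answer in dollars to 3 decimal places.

$0.280

Let x1 = kg of sorghum, x2 = kg of cassava meal.
Minimize 0.29x1 + 0.27x2 with:
  3x1 + 0.9x2 ≥ 2.9   (phosphorus)
  23x1 + 34x2 ≤ 58   (crude fibre)
  x2 ≤ 3.8
  x1, x2 ≥ 0.
The optimal basis is {sorghum}; cassava meal drops out. There the phosphorus constraint is tight.
That vertex is x1 = 0.9667.
Hence cost = 0.29·0.9667 = $0.28034.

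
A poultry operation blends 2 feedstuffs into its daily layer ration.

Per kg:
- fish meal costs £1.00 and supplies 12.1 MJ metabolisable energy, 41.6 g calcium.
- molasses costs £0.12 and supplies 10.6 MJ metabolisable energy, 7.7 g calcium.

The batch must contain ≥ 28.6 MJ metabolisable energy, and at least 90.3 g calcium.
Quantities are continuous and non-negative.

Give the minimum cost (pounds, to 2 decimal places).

Let x1 = kg of fish meal, x2 = kg of molasses.
min 1x1 + 0.12x2 subject to:
  12.1x1 + 10.6x2 ≥ 28.6   (metabolisable energy)
  41.6x1 + 7.7x2 ≥ 90.3   (calcium)
  x1, x2 ≥ 0.
At the optimum only molasses is positive (fish meal = 0). The calcium requirement is met with equality.
So molasses = 11.73 kg.
Objective = 0.12·11.73 = 1.4076.

£1.41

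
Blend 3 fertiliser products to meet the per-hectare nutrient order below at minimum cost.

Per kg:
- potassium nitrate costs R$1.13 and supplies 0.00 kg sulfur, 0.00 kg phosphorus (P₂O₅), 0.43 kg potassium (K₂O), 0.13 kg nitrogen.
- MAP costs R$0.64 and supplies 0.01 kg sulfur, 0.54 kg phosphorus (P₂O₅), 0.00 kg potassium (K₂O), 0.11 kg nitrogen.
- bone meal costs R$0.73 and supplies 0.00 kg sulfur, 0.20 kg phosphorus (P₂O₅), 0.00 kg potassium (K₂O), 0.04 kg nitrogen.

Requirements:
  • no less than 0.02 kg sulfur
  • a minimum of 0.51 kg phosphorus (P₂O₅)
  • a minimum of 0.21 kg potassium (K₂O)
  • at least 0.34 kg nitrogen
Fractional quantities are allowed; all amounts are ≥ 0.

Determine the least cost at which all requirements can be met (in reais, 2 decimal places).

R$2.16

Treat it as an LP. Let x1 = kg of potassium nitrate, x2 = kg of MAP, x3 = kg of bone meal.
Minimise 1.13x1 + 0.64x2 + 0.73x3 s.t.:
  0.01x2 ≥ 0.02   (sulfur)
  0.54x2 + 0.2x3 ≥ 0.51   (phosphorus (P₂O₅))
  0.43x1 ≥ 0.21   (potassium (K₂O))
  0.13x1 + 0.11x2 + 0.04x3 ≥ 0.34   (nitrogen)
  x1, x2, x3 ≥ 0.
At the optimum only potassium nitrate, MAP are positive (bone meal = 0). There the potassium (K₂O) and nitrogen constraints are tight.
So potassium nitrate = 0.4884 kg, MAP = 2.514 kg.
Objective = 1.13·0.4884 + 0.64·2.514 = 2.1609.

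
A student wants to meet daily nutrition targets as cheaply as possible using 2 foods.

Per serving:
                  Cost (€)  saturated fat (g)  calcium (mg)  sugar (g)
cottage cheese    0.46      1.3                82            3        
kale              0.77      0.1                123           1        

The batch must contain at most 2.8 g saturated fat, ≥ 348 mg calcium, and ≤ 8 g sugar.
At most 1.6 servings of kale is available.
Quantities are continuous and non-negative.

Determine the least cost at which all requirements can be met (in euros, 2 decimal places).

€2.07

This is a linear program. Let x1 = servings of cottage cheese, x2 = servings of kale.
Minimize 0.46x1 + 0.77x2 with:
  1.3x1 + 0.1x2 ≤ 2.8   (saturated fat)
  82x1 + 123x2 ≥ 348   (calcium)
  3x1 + 1x2 ≤ 8   (sugar)
  x2 ≤ 1.6
  x1, x2 ≥ 0.
Both inputs are positive at the optimum. Binding constraints: saturated fat and calcium.
That vertex is x1 = 2.041, x2 = 1.469.
Cost = 0.46·2.041 + 0.77·1.469 = 2.0700.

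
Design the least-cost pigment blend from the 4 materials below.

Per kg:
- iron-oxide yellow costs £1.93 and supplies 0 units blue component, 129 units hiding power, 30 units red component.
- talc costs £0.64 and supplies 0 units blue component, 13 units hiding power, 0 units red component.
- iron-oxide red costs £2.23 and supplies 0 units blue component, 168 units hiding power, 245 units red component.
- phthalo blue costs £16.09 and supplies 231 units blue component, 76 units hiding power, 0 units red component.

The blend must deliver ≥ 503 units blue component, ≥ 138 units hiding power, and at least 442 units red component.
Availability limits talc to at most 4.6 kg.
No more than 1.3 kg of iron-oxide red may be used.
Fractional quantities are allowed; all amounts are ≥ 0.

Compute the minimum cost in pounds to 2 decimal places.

Let x1 = kg of iron-oxide yellow, x2 = kg of talc, x3 = kg of iron-oxide red, x4 = kg of phthalo blue.
Minimize 1.93x1 + 0.64x2 + 2.23x3 + 16.09x4 with:
  231x4 ≥ 503   (blue component)
  129x1 + 13x2 + 168x3 + 76x4 ≥ 138   (hiding power)
  30x1 + 245x3 ≥ 442   (red component)
  x2 ≤ 4.6
  x3 ≤ 1.3
  x1, x2, x3, x4 ≥ 0.
The optimal basis is {iron-oxide yellow, iron-oxide red, phthalo blue}; talc drops out. Binding constraints: blue component, red component, the iron-oxide red cap.
That vertex is x1 = 4.1167, x3 = 1.3, x4 = 2.1775.
Total cost: 1.93·4.1167 + 2.23·1.3 + 16.09·2.1775 = 45.8802.

£45.88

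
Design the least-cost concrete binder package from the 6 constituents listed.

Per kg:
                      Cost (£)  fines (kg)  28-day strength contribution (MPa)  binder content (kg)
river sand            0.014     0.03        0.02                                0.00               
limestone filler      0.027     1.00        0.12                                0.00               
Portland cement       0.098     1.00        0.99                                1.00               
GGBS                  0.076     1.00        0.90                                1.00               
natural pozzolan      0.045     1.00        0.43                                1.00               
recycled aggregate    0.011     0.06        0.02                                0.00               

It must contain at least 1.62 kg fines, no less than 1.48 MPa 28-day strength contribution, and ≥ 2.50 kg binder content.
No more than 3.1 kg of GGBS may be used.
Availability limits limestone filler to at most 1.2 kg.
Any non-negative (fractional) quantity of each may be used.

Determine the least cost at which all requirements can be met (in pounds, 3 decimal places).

£0.139

Set it up as a linear program. Let x1 = kg of river sand, x2 = kg of limestone filler, x3 = kg of Portland cement, x4 = kg of GGBS, x5 = kg of natural pozzolan, x6 = kg of recycled aggregate.
min 0.014x1 + 0.027x2 + 0.098x3 + 0.076x4 + 0.045x5 + 0.011x6 subject to:
  0.03x1 + 1x2 + 1x3 + 1x4 + 1x5 + 0.06x6 ≥ 1.62   (fines)
  0.02x1 + 0.12x2 + 0.99x3 + 0.9x4 + 0.43x5 + 0.02x6 ≥ 1.48   (28-day strength contribution)
  1x3 + 1x4 + 1x5 ≥ 2.5   (binder content)
  x4 ≤ 3.1
  x2 ≤ 1.2
  x1, x2, x3, x4, x5, x6 ≥ 0.
The optimal basis is {GGBS, natural pozzolan}; river sand, limestone filler, Portland cement, recycled aggregate drop out. The 28-day strength contribution and binder content requirements are met with equality.
So GGBS = 0.8617 kg, natural pozzolan = 1.638 kg.
Objective = 0.076·0.8617 + 0.045·1.638 = 0.13920.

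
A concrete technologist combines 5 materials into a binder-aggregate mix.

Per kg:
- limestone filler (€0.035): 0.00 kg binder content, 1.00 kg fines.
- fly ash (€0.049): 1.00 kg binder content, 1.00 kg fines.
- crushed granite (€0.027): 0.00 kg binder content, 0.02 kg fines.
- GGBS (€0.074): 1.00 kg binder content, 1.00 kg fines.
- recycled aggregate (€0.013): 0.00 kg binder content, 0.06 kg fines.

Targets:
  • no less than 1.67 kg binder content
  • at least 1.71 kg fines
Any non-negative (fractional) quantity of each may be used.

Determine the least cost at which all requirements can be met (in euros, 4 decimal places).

€0.0832

Set it up as a linear program. Let x1 = kg of limestone filler, x2 = kg of fly ash, x3 = kg of crushed granite, x4 = kg of GGBS, x5 = kg of recycled aggregate.
Minimise 0.035x1 + 0.049x2 + 0.027x3 + 0.074x4 + 0.013x5 s.t.:
  1x2 + 1x4 ≥ 1.67   (binder content)
  1x1 + 1x2 + 0.02x3 + 1x4 + 0.06x5 ≥ 1.71   (fines)
  x1, x2, x3, x4, x5 ≥ 0.
The cheapest feasible vertex uses only limestone filler, fly ash; crushed granite, GGBS, recycled aggregate are not used. There the binder content and fines constraints are tight.
So limestone filler = 0.04 kg, fly ash = 1.67 kg.
Hence cost = 0.035·0.04 + 0.049·1.67 = €0.083230.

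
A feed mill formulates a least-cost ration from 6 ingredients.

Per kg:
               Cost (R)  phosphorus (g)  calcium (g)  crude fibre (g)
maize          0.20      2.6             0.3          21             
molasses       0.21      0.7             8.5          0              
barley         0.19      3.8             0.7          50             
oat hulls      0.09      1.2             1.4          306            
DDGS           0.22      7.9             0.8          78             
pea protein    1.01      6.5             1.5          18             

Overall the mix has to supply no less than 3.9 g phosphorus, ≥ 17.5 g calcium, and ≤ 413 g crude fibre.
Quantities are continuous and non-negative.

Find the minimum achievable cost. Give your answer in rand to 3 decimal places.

Treat it as an LP. Let x1 = kg of maize, x2 = kg of molasses, x3 = kg of barley, x4 = kg of oat hulls, x5 = kg of DDGS, x6 = kg of pea protein.
Minimize 0.2x1 + 0.21x2 + 0.19x3 + 0.09x4 + 0.22x5 + 1.01x6 subject to:
  2.6x1 + 0.7x2 + 3.8x3 + 1.2x4 + 7.9x5 + 6.5x6 ≥ 3.9   (phosphorus)
  0.3x1 + 8.5x2 + 0.7x3 + 1.4x4 + 0.8x5 + 1.5x6 ≥ 17.5   (calcium)
  21x1 + 50x3 + 306x4 + 78x5 + 18x6 ≤ 413   (crude fibre)
  x1, x2, x3, x4, x5, x6 ≥ 0.
The cheapest feasible vertex uses only molasses, DDGS; maize, barley, oat hulls, pea protein are not used. The phosphorus and calcium requirements are met with equality.
Solving gives x2 = 2.029, x5 = 0.3139.
Cost = 0.21·2.029 + 0.22·0.3139 = 0.49515.

R0.495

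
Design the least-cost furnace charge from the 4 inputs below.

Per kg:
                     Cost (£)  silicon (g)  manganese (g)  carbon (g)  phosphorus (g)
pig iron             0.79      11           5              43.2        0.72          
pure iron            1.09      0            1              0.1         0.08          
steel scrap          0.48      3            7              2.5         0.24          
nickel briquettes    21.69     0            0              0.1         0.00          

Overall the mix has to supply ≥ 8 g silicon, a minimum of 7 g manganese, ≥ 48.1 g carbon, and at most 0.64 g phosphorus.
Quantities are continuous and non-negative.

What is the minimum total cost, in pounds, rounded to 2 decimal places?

Let x1 = kg of pig iron, x2 = kg of pure iron, x3 = kg of steel scrap, x4 = kg of nickel briquettes.
Minimize 0.79x1 + 1.09x2 + 0.48x3 + 21.69x4 with:
  11x1 + 3x3 ≥ 8   (silicon)
  5x1 + 1x2 + 7x3 ≥ 7   (manganese)
  43.2x1 + 0.1x2 + 2.5x3 + 0.1x4 ≥ 48.1   (carbon)
  0.72x1 + 0.08x2 + 0.24x3 ≤ 0.64   (phosphorus)
  x1, x2, x3, x4 ≥ 0.
The minimum-cost mix takes nothing from pure iron — only pig iron, steel scrap, nickel briquettes. The manganese, carbon, phosphorus requirements are met with equality.
That vertex is x1 = 0.729167, x3 = 0.479167, x4 = 154.021.
Cost = 0.79·0.729167 + 0.48·0.479167 + 21.69·154.021 = 3341.5215.

£3341.52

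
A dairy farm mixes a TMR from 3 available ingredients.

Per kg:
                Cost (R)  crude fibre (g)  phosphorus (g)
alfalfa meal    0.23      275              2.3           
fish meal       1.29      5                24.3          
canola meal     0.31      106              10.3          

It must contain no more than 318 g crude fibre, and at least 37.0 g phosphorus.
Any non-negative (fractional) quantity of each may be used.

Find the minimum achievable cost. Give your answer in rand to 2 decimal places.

R1.26

Let x1 = kg of alfalfa meal, x2 = kg of fish meal, x3 = kg of canola meal.
Minimize 0.23x1 + 1.29x2 + 0.31x3 with:
  275x1 + 5x2 + 106x3 ≤ 318   (crude fibre)
  2.3x1 + 24.3x2 + 10.3x3 ≥ 37   (phosphorus)
  x1, x2, x3 ≥ 0.
At the optimum only fish meal, canola meal are positive (alfalfa meal = 0). The crude fibre and phosphorus requirements are met with equality.
So fish meal = 0.2562 kg, canola meal = 2.988 kg.
Total cost: 1.29·0.2562 + 0.31·2.988 = 1.2568.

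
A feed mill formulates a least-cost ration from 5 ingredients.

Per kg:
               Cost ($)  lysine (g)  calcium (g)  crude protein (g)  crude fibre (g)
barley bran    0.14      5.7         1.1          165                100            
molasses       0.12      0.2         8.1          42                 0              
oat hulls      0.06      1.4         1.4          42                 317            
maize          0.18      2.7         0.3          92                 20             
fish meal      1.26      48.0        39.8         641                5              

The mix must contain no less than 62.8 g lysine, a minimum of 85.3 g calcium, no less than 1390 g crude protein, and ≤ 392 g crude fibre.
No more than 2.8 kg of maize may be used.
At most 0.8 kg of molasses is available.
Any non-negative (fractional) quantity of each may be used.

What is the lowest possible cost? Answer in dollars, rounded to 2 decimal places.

$2.65

This is a linear program. Let x1 = kg of barley bran, x2 = kg of molasses, x3 = kg of oat hulls, x4 = kg of maize, x5 = kg of fish meal.
min 0.14x1 + 0.12x2 + 0.06x3 + 0.18x4 + 1.26x5 subject to:
  5.7x1 + 0.2x2 + 1.4x3 + 2.7x4 + 48x5 ≥ 62.8   (lysine)
  1.1x1 + 8.1x2 + 1.4x3 + 0.3x4 + 39.8x5 ≥ 85.3   (calcium)
  165x1 + 42x2 + 42x3 + 92x4 + 641x5 ≥ 1390   (crude protein)
  100x1 + 317x3 + 20x4 + 5x5 ≤ 392   (crude fibre)
  x4 ≤ 2.8
  x2 ≤ 0.8
  x1, x2, x3, x4, x5 ≥ 0.
The minimum-cost mix takes nothing from oat hulls, maize — only barley bran, molasses, fish meal. Binding constraints: calcium, crude protein, the molasses cap.
Optimal quantities: barley bran = 0.5904 kg, molasses = 0.8 kg, fish meal = 1.964 kg.
Hence cost = 0.14·0.5904 + 0.12·0.8 + 1.26·1.964 = $2.6533.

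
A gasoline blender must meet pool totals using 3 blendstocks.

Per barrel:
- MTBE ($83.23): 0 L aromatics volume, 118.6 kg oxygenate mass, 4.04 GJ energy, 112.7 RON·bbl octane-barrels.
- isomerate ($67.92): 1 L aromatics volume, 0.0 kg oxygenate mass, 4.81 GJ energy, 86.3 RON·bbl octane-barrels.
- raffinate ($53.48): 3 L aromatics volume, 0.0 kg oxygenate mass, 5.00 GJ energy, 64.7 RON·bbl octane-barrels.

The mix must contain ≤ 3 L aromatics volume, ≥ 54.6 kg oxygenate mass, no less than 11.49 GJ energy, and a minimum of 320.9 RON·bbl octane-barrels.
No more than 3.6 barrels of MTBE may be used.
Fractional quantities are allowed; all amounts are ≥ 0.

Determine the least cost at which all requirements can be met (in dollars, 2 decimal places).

Set it up as a linear program. Let x1 = barrels of MTBE, x2 = barrels of isomerate, x3 = barrels of raffinate.
min 83.23x1 + 67.92x2 + 53.48x3 subject to:
  1x2 + 3x3 ≤ 3   (aromatics volume)
  118.6x1 ≥ 54.6   (oxygenate mass)
  4.04x1 + 4.81x2 + 5x3 ≥ 11.49   (energy)
  112.7x1 + 86.3x2 + 64.7x3 ≥ 320.9   (octane-barrels)
  x1 ≤ 3.6
  x1, x2, x3 ≥ 0.
The minimum-cost mix takes nothing from isomerate, raffinate — only MTBE. There the octane-barrels constraint is tight.
Solving gives x1 = 2.8474.
Total cost: 83.23·2.8474 = 236.9891.

$236.99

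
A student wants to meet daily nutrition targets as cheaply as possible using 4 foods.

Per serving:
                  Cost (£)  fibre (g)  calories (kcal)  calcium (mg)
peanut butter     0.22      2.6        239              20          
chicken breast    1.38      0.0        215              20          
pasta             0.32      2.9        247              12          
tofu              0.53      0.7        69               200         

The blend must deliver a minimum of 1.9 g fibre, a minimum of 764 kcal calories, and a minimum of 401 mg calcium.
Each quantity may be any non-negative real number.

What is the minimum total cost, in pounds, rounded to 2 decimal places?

£1.51

This is a linear program. Let x1 = servings of peanut butter, x2 = servings of chicken breast, x3 = servings of pasta, x4 = servings of tofu.
Minimize 0.22x1 + 1.38x2 + 0.32x3 + 0.53x4 s.t.:
  2.6x1 + 2.9x3 + 0.7x4 ≥ 1.9   (fibre)
  239x1 + 215x2 + 247x3 + 69x4 ≥ 764   (calories)
  20x1 + 20x2 + 12x3 + 200x4 ≥ 401   (calcium)
  x1, x2, x3, x4 ≥ 0.
The cheapest feasible vertex uses only peanut butter, tofu; chicken breast, pasta are not used. The calories and calcium requirements are met with equality.
That vertex is x1 = 2.696, x4 = 1.735.
Cost = 0.22·2.696 + 0.53·1.735 = 1.5127.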